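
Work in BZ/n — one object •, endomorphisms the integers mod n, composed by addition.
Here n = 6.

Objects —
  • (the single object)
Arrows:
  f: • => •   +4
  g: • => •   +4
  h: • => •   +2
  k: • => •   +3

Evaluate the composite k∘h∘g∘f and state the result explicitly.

  0 +4≡4 +4≡2 +2≡4 +3≡1  (mod 6)
composite: +1

Answer: +1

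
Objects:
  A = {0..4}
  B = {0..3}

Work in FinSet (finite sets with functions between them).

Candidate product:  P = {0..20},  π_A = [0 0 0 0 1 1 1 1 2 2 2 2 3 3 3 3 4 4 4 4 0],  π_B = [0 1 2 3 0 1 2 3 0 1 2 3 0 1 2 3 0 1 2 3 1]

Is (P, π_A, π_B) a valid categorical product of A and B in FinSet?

|A|·|B| = 5·4 = 20;  |P| = 21
  → cardinalities differ; no bijection possible.

Answer: NOT A VALID PRODUCT — |P|=21 ≠ |A|·|B|=20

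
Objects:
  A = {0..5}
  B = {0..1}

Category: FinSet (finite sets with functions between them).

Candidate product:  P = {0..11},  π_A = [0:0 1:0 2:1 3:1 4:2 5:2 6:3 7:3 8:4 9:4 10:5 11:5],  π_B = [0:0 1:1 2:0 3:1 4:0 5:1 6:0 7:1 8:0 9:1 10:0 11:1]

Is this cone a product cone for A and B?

Answer: VALID PRODUCT

Derivation:
|A|·|B| = 6·2 = 12;  |P| = 12
Check the pairing map k ↦ (π_A(k), π_B(k)):
  0 : (0,0)
  1 : (0,1)
  2 : (1,0)
  3 : (1,1)
  4 : (2,0)
  5 : (2,1)
  6 : (3,0)
  7 : (3,1)
  8 : (4,0)
  9 : (4,1)
  10 : (5,0)
  11 : (5,1)
distinct pairs in image: 12 / 12 needed
  → bijection onto A×B; projections well-typed.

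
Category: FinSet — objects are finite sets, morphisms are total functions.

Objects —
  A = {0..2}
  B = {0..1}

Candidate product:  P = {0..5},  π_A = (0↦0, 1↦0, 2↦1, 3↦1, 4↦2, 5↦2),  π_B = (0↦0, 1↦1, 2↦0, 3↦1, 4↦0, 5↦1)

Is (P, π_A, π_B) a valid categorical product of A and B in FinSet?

Answer: VALID PRODUCT

Work:
|A|·|B| = 3·2 = 6;  |P| = 6
Check the pairing map k ↦ (π_A(k), π_B(k)):
  0 ↦ (0,0)
  1 ↦ (0,1)
  2 ↦ (1,0)
  3 ↦ (1,1)
  4 ↦ (2,0)
  5 ↦ (2,1)
distinct pairs in image: 6 / 6 needed
  → bijection onto A×B; projections well-typed.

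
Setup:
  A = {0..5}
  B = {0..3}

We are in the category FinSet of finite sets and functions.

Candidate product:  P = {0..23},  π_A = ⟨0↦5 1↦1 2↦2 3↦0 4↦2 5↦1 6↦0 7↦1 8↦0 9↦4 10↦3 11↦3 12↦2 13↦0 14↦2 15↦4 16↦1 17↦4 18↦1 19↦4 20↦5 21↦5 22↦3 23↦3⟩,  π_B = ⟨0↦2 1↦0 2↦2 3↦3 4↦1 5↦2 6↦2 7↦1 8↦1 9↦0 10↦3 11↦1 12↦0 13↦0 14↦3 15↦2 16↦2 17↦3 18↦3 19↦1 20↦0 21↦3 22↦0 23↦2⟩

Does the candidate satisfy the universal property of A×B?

|A|·|B| = 6·4 = 24;  |P| = 24
Check the pairing map k ↦ (π_A(k), π_B(k)):
  0 ↦ (5,2)
  1 ↦ (1,0)
  2 ↦ (2,2)
  3 ↦ (0,3)
  4 ↦ (2,1)
  5 ↦ (1,2)
  6 ↦ (0,2)
  7 ↦ (1,1)
  8 ↦ (0,1)
  9 ↦ (4,0)
  10 ↦ (3,3)
  11 ↦ (3,1)
  12 ↦ (2,0)
  13 ↦ (0,0)
  14 ↦ (2,3)
  15 ↦ (4,2)
  16 ↦ (1,2)  ✗ repeats pair of k=5
  17 ↦ (4,3)
  18 ↦ (1,3)
  19 ↦ (4,1)
  20 ↦ (5,0)
  21 ↦ (5,3)
  22 ↦ (3,0)
  23 ↦ (3,2)
distinct pairs in image: 23 / 24 needed
  → (1,2) hit at k=5 and k=16

Answer: NOT A VALID PRODUCT — duplicate pair at indices 16,5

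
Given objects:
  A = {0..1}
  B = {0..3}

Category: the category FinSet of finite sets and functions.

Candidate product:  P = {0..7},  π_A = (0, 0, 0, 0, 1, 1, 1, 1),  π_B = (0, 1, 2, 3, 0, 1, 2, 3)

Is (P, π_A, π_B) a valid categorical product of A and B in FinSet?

|A|·|B| = 2·4 = 8;  |P| = 8
Check the pairing map k ↦ (π_A(k), π_B(k)):
  0 ↦ (0,0)
  1 ↦ (0,1)
  2 ↦ (0,2)
  3 ↦ (0,3)
  4 ↦ (1,0)
  5 ↦ (1,1)
  6 ↦ (1,2)
  7 ↦ (1,3)
distinct pairs in image: 8 / 8 needed
  → bijection onto A×B; projections well-typed.

Answer: VALID PRODUCT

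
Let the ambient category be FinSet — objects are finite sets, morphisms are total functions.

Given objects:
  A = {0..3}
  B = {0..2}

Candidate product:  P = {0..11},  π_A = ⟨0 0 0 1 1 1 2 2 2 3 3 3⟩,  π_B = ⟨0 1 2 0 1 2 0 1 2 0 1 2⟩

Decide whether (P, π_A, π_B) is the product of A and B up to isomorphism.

|A|·|B| = 4·3 = 12;  |P| = 12
Check the pairing map k ↦ (π_A(k), π_B(k)):
  0 -> (0,0)
  1 -> (0,1)
  2 -> (0,2)
  3 -> (1,0)
  4 -> (1,1)
  5 -> (1,2)
  6 -> (2,0)
  7 -> (2,1)
  8 -> (2,2)
  9 -> (3,0)
  10 -> (3,1)
  11 -> (3,2)
distinct pairs in image: 12 / 12 needed
  → bijection onto A×B; projections well-typed.

Answer: VALID PRODUCT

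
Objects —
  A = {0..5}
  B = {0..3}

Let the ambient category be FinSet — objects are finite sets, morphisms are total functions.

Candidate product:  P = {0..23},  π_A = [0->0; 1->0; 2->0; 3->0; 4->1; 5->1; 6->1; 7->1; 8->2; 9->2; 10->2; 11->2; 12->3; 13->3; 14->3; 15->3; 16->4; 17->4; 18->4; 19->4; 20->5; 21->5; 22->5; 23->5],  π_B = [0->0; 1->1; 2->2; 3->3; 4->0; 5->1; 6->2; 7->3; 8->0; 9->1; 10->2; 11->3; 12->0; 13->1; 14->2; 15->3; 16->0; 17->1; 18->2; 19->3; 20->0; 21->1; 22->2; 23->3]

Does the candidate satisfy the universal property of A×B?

|A|·|B| = 6·4 = 24;  |P| = 24
Check the pairing map k ↦ (π_A(k), π_B(k)):
  0 -> (0,0)
  1 -> (0,1)
  2 -> (0,2)
  3 -> (0,3)
  4 -> (1,0)
  5 -> (1,1)
  6 -> (1,2)
  7 -> (1,3)
  8 -> (2,0)
  9 -> (2,1)
  10 -> (2,2)
  11 -> (2,3)
  12 -> (3,0)
  13 -> (3,1)
  14 -> (3,2)
  15 -> (3,3)
  16 -> (4,0)
  17 -> (4,1)
  18 -> (4,2)
  19 -> (4,3)
  20 -> (5,0)
  21 -> (5,1)
  22 -> (5,2)
  23 -> (5,3)
distinct pairs in image: 24 / 24 needed
  → bijection onto A×B; projections well-typed.

Answer: VALID PRODUCT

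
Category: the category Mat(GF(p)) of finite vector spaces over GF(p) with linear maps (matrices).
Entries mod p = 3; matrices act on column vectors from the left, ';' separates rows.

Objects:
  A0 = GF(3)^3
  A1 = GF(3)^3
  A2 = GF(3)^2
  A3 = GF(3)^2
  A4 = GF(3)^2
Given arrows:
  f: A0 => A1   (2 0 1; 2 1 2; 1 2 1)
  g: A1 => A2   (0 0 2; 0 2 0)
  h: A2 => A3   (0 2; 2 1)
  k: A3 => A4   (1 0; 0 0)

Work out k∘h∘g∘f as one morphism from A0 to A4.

Answer: (2 1 2; 0 0 0)

Derivation:
  e0=(1,0,0) f=>(2,2,1) g=>(2,1) h=>(2,2) k=>(2,0)
  e1=(0,1,0) f=>(0,1,2) g=>(1,2) h=>(1,1) k=>(1,0)
  e2=(0,0,1) f=>(1,2,1) g=>(2,1) h=>(2,2) k=>(2,0)
result: (2 1 2; 0 0 0)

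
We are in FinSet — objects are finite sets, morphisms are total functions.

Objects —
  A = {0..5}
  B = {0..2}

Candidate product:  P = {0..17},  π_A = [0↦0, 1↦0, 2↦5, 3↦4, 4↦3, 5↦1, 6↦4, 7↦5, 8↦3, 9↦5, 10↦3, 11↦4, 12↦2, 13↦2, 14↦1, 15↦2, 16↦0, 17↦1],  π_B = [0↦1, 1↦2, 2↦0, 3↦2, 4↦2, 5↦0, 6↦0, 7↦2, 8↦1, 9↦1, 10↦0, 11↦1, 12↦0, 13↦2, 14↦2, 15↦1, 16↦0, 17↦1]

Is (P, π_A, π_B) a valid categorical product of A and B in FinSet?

|A|·|B| = 6·3 = 18;  |P| = 18
Check the pairing map k ↦ (π_A(k), π_B(k)):
  0 ↦ (0,1)
  1 ↦ (0,2)
  2 ↦ (5,0)
  3 ↦ (4,2)
  4 ↦ (3,2)
  5 ↦ (1,0)
  6 ↦ (4,0)
  7 ↦ (5,2)
  8 ↦ (3,1)
  9 ↦ (5,1)
  10 ↦ (3,0)
  11 ↦ (4,1)
  12 ↦ (2,0)
  13 ↦ (2,2)
  14 ↦ (1,2)
  15 ↦ (2,1)
  16 ↦ (0,0)
  17 ↦ (1,1)
distinct pairs in image: 18 / 18 needed
  → bijection onto A×B; projections well-typed.

Answer: VALID PRODUCT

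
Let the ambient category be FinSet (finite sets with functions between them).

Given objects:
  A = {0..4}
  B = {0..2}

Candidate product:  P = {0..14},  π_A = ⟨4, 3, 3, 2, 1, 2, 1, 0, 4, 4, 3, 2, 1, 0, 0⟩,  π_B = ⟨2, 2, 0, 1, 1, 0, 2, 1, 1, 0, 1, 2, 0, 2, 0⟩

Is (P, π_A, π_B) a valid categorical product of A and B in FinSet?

|A|·|B| = 5·3 = 15;  |P| = 15
Check the pairing map k ↦ (π_A(k), π_B(k)):
  0 ↦ (4,2)
  1 ↦ (3,2)
  2 ↦ (3,0)
  3 ↦ (2,1)
  4 ↦ (1,1)
  5 ↦ (2,0)
  6 ↦ (1,2)
  7 ↦ (0,1)
  8 ↦ (4,1)
  9 ↦ (4,0)
  10 ↦ (3,1)
  11 ↦ (2,2)
  12 ↦ (1,0)
  13 ↦ (0,2)
  14 ↦ (0,0)
distinct pairs in image: 15 / 15 needed
  → bijection onto A×B; projections well-typed.

Answer: VALID PRODUCT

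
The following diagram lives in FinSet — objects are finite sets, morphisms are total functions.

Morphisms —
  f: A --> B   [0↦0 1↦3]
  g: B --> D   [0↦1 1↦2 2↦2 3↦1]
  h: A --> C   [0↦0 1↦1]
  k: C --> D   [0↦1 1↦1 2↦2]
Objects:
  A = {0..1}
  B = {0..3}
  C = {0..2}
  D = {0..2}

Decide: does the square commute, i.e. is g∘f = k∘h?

Path 1 = f;g:
  0 f-->0 g-->1
  1 f-->3 g-->1
  ⟦path⟧₁ = [0↦1 1↦1]
Path 2 = h;k:
  0 h-->0 k-->1
  1 h-->1 k-->1
  ⟦path⟧₂ = [0↦1 1↦1]
Equal? same morphism ✓

Answer: COMMUTES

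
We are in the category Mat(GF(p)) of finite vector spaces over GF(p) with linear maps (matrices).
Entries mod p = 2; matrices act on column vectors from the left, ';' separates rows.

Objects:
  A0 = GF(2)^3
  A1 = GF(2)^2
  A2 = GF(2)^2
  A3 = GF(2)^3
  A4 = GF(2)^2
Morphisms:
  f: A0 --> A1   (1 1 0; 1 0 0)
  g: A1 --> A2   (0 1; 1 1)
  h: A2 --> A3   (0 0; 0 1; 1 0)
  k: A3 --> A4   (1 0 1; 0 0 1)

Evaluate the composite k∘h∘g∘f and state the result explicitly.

Answer: (1 0 0; 1 0 0)

Derivation:
  e0=[1,0,0] f-->[1,1] g-->[1,0] h-->[0,0,1] k-->[1,1]
  e1=[0,1,0] f-->[1,0] g-->[0,1] h-->[0,1,0] k-->[0,0]
  e2=[0,0,1] f-->[0,0] g-->[0,0] h-->[0,0,0] k-->[0,0]
result: (1 0 0; 1 0 0)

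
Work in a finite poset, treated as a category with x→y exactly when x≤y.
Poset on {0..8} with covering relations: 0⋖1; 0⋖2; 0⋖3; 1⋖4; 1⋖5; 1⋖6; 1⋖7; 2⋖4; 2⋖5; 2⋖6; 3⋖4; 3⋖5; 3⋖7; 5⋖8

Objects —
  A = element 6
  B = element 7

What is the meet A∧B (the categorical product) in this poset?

{x : x<=A ∧ x<=B} = {0,1}  (A=6, B=7)
  0 <= 1
  1 <= 1
glb = 1

Answer: A∧B = 1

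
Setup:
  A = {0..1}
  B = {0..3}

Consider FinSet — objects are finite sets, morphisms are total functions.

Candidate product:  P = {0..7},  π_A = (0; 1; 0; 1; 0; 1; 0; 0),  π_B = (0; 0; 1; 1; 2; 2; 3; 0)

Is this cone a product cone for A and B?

Answer: NOT A VALID PRODUCT — duplicate pair at indices 0,7

Trace:
|A|·|B| = 2·4 = 8;  |P| = 8
Check the pairing map k ↦ (π_A(k), π_B(k)):
  0 : (0,0)
  1 : (1,0)
  2 : (0,1)
  3 : (1,1)
  4 : (0,2)
  5 : (1,2)
  6 : (0,3)
  7 : (0,0)  ✗ repeats pair of k=0
distinct pairs in image: 7 / 8 needed
  → (0,0) hit at k=0 and k=7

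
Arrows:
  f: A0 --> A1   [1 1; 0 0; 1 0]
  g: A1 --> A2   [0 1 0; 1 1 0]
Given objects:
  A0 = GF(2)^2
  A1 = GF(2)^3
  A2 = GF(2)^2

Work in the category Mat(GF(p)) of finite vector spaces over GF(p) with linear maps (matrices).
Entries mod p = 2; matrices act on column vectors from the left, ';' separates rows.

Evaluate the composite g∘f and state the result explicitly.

  e0=⟨1,0⟩ f-->⟨1,0,1⟩ g-->⟨0,1⟩
  e1=⟨0,1⟩ f-->⟨1,0,0⟩ g-->⟨0,1⟩
result: [0 0; 1 1]

Answer: [0 0; 1 1]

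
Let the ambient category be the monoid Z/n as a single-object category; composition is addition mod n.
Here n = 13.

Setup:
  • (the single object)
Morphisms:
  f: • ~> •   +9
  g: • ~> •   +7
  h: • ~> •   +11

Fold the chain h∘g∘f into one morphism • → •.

Answer: +1

Derivation:
  0 +9≡9 +7≡3 +11≡1  (mod 13)
result: +1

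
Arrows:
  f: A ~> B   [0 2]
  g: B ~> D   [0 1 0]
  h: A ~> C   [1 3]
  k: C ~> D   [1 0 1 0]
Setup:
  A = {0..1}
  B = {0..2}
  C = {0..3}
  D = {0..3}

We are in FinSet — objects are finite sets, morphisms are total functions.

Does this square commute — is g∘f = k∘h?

Path 1 = f;g:
  0 f~>0 g~>0
  1 f~>2 g~>0
  ⟦path⟧₁ = [0 0]
Path 2 = h;k:
  0 h~>1 k~>0
  1 h~>3 k~>0
  ⟦path⟧₂ = [0 0]
Equal? equal; square commutes

Answer: COMMUTES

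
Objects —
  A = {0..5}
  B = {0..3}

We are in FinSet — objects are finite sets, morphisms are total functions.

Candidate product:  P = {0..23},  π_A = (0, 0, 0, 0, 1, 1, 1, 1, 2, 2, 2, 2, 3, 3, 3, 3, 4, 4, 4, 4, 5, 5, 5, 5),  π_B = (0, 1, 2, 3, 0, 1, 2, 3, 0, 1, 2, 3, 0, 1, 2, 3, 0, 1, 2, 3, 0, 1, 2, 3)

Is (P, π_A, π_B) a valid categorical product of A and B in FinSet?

Answer: VALID PRODUCT

Derivation:
|A|·|B| = 6·4 = 24;  |P| = 24
Check the pairing map k ↦ (π_A(k), π_B(k)):
  0 ↦ (0,0)
  1 ↦ (0,1)
  2 ↦ (0,2)
  3 ↦ (0,3)
  4 ↦ (1,0)
  5 ↦ (1,1)
  6 ↦ (1,2)
  7 ↦ (1,3)
  8 ↦ (2,0)
  9 ↦ (2,1)
  10 ↦ (2,2)
  11 ↦ (2,3)
  12 ↦ (3,0)
  13 ↦ (3,1)
  14 ↦ (3,2)
  15 ↦ (3,3)
  16 ↦ (4,0)
  17 ↦ (4,1)
  18 ↦ (4,2)
  19 ↦ (4,3)
  20 ↦ (5,0)
  21 ↦ (5,1)
  22 ↦ (5,2)
  23 ↦ (5,3)
distinct pairs in image: 24 / 24 needed
  → bijection onto A×B; projections well-typed.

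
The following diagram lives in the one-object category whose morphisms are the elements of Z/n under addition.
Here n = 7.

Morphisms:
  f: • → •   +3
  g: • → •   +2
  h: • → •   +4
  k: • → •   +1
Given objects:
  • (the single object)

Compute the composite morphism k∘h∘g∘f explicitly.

Answer: +3

Derivation:
  0 +3≡3 +2≡5 +4≡2 +1≡3  (mod 7)
composite: +3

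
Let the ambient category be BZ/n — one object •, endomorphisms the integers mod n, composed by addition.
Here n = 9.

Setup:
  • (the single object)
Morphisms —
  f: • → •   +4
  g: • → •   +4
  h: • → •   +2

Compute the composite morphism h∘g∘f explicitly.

Answer: +1

Work:
  0 +4≡4 +4≡8 +2≡1  (mod 9)
result: +1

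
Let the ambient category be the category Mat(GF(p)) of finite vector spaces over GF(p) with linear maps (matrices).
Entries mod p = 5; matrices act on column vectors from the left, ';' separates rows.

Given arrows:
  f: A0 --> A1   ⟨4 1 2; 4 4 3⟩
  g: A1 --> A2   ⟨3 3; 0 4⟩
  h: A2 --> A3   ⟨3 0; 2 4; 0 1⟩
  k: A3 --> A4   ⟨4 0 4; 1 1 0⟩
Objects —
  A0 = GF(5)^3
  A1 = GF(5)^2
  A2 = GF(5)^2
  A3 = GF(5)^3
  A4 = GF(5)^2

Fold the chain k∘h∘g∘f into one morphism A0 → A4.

  e0=⟨1,0,0⟩ f-->⟨4,4⟩ g-->⟨4,1⟩ h-->⟨2,2,1⟩ k-->⟨2,4⟩
  e1=⟨0,1,0⟩ f-->⟨1,4⟩ g-->⟨0,1⟩ h-->⟨0,4,1⟩ k-->⟨4,4⟩
  e2=⟨0,0,1⟩ f-->⟨2,3⟩ g-->⟨0,2⟩ h-->⟨0,3,2⟩ k-->⟨3,3⟩
⟦path⟧: ⟨2 4 3; 4 4 3⟩

Answer: ⟨2 4 3; 4 4 3⟩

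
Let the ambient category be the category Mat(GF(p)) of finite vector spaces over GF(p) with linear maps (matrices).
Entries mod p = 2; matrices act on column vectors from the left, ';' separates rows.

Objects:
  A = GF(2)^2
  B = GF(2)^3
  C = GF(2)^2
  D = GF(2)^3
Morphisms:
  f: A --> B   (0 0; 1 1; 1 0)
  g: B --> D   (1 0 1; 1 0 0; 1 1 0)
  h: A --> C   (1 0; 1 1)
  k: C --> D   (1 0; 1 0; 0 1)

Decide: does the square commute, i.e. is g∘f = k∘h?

Along f;g (path 1):
  e0=[1,0] f-->[0,1,1] g-->[1,0,1]
  e1=[0,1] f-->[0,1,0] g-->[0,0,1]
  ⟦path⟧₁ = (1 0; 0 0; 1 1)
Along h;k (path 2):
  e0=[1,0] h-->[1,1] k-->[1,1,1]
  e1=[0,1] h-->[0,1] k-->[0,0,1]
  ⟦path⟧₂ = (1 0; 1 0; 1 1)
Equal? NO — does not commute

Answer: DOES NOT COMMUTE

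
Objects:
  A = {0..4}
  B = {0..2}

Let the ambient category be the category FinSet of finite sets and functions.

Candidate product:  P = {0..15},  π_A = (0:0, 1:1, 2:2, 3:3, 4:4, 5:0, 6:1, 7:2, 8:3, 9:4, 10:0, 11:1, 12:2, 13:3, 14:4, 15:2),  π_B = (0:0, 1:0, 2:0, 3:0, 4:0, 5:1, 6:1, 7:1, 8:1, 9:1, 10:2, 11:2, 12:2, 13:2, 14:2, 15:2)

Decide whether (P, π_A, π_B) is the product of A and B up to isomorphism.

Answer: NOT A VALID PRODUCT — |P|=16 ≠ |A|·|B|=15

Trace:
|A|·|B| = 5·3 = 15;  |P| = 16
  → cardinalities differ; no bijection possible.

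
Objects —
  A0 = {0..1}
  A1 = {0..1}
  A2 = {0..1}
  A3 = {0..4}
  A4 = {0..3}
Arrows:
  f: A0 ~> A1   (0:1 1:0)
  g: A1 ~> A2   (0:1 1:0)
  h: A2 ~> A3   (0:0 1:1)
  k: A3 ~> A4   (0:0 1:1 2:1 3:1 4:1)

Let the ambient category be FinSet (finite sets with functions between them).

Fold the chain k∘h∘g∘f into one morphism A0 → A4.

  0 f~>1 g~>0 h~>0 k~>0
  1 f~>0 g~>1 h~>1 k~>1
⟦path⟧: (0:0 1:1)

Answer: (0:0 1:1)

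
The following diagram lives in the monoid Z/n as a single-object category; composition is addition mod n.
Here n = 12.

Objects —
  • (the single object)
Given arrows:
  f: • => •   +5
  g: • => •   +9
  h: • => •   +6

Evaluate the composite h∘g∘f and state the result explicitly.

  0 +5≡5 +9≡2 +6≡8  (mod 12)
⟦path⟧: +8

Answer: +8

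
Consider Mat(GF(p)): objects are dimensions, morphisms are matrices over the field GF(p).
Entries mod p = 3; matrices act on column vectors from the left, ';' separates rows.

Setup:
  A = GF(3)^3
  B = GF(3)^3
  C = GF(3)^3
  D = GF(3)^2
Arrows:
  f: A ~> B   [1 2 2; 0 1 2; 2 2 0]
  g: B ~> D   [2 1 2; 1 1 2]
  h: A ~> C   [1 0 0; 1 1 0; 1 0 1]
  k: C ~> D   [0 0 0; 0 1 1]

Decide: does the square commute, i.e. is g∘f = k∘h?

Answer: COMMUTES

Derivation:
1) trace f;g:
  e0=(1,0,0) f~>(1,0,2) g~>(0,2)
  e1=(0,1,0) f~>(2,1,2) g~>(0,1)
  e2=(0,0,1) f~>(2,2,0) g~>(0,1)
  composite₁ = [0 0 0; 2 1 1]
2) trace h;k:
  e0=(1,0,0) h~>(1,1,1) k~>(0,2)
  e1=(0,1,0) h~>(0,1,0) k~>(0,1)
  e2=(0,0,1) h~>(0,0,1) k~>(0,1)
  composite₂ = [0 0 0; 2 1 1]
Equal? YES — commutes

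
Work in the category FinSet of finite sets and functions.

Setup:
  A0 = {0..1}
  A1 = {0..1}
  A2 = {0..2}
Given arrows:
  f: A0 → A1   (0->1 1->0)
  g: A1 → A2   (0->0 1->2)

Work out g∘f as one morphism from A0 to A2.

Answer: (0->2 1->0)

Derivation:
  0 f→1 g→2
  1 f→0 g→0
result: (0->2 1->0)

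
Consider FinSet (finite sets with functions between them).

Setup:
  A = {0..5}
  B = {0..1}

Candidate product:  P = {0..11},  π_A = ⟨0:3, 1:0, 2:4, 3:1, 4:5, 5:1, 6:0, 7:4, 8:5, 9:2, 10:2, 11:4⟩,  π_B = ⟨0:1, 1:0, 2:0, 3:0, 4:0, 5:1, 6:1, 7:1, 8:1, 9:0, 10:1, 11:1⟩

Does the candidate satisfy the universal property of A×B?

Answer: NOT A VALID PRODUCT — duplicate pair at indices 11,7

Work:
|A|·|B| = 6·2 = 12;  |P| = 12
Check the pairing map k ↦ (π_A(k), π_B(k)):
  0 : (3,1)
  1 : (0,0)
  2 : (4,0)
  3 : (1,0)
  4 : (5,0)
  5 : (1,1)
  6 : (0,1)
  7 : (4,1)
  8 : (5,1)
  9 : (2,0)
  10 : (2,1)
  11 : (4,1)  ✗ repeats pair of k=7
distinct pairs in image: 11 / 12 needed
  → (4,1) hit at k=7 and k=11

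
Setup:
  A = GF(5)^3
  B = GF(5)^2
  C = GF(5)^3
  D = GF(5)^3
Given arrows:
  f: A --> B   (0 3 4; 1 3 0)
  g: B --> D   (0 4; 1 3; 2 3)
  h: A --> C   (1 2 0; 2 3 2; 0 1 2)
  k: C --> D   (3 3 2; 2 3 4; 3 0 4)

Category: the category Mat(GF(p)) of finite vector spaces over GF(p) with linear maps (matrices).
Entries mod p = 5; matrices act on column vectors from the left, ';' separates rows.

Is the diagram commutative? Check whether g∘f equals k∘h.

Answer: COMMUTES

Derivation:
Path 1 = f;g:
  e0=(1,0,0) f-->(0,1) g-->(4,3,3)
  e1=(0,1,0) f-->(3,3) g-->(2,2,0)
  e2=(0,0,1) f-->(4,0) g-->(0,4,3)
  result₁ = (4 2 0; 3 2 4; 3 0 3)
Path 2 = h;k:
  e0=(1,0,0) h-->(1,2,0) k-->(4,3,3)
  e1=(0,1,0) h-->(2,3,1) k-->(2,2,0)
  e2=(0,0,1) h-->(0,2,2) k-->(0,4,3)
  result₂ = (4 2 0; 3 2 4; 3 0 3)
Equal? YES — commutes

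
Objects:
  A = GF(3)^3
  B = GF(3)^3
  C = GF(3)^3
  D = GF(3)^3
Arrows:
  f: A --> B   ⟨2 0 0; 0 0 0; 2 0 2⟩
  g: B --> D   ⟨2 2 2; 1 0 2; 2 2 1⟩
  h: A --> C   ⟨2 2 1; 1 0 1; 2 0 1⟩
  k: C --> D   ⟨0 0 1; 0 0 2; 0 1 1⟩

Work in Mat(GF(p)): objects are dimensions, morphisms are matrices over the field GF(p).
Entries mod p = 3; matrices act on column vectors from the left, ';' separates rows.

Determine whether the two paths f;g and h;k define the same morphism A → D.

Answer: DOES NOT COMMUTE

Work:
1) trace f;g:
  e0=(1,0,0) f-->(2,0,2) g-->(2,0,0)
  e1=(0,1,0) f-->(0,0,0) g-->(0,0,0)
  e2=(0,0,1) f-->(0,0,2) g-->(1,1,2)
  result₁ = ⟨2 0 1; 0 0 1; 0 0 2⟩
2) trace h;k:
  e0=(1,0,0) h-->(2,1,2) k-->(2,1,0)
  e1=(0,1,0) h-->(2,0,0) k-->(0,0,0)
  e2=(0,0,1) h-->(1,1,1) k-->(1,2,2)
  result₂ = ⟨2 0 1; 1 0 2; 0 0 2⟩
Equal? distinct morphisms ✗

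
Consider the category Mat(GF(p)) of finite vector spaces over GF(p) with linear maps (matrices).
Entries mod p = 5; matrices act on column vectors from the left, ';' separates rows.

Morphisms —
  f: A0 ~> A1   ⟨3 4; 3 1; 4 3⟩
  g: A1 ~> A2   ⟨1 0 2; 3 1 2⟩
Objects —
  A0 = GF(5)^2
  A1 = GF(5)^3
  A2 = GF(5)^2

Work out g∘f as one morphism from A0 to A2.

Answer: ⟨1 0; 0 4⟩

Derivation:
  e0=[1,0] f~>[3,3,4] g~>[1,0]
  e1=[0,1] f~>[4,1,3] g~>[0,4]
composite: ⟨1 0; 0 4⟩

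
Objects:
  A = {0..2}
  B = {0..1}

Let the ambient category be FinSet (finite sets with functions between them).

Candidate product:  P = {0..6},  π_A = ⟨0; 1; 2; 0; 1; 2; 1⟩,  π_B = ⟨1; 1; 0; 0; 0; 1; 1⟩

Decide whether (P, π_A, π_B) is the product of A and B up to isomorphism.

Answer: NOT A VALID PRODUCT — |P|=7 ≠ |A|·|B|=6

Work:
|A|·|B| = 3·2 = 6;  |P| = 7
  → cardinalities differ; no bijection possible.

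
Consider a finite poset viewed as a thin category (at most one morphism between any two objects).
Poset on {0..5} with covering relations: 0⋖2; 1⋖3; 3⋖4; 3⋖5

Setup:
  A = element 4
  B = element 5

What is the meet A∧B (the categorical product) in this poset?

Answer: A∧B = 3

Trace:
{x : x<=A ∧ x<=B} = {1,3}  (A=4, B=5)
  1 <= 3
  3 <= 3
glb = 3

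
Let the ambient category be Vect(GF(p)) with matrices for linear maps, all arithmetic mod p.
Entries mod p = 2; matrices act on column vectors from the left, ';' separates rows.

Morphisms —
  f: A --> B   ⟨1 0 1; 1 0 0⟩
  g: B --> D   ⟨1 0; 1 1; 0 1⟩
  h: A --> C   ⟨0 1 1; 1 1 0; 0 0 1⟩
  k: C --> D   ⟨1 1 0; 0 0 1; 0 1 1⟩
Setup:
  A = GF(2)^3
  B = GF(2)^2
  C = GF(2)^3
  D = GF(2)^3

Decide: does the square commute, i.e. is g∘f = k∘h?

Path 1 = f;g:
  e0=[1,0,0] f-->[1,1] g-->[1,0,1]
  e1=[0,1,0] f-->[0,0] g-->[0,0,0]
  e2=[0,0,1] f-->[1,0] g-->[1,1,0]
  composite₁ = ⟨1 0 1; 0 0 1; 1 0 0⟩
Path 2 = h;k:
  e0=[1,0,0] h-->[0,1,0] k-->[1,0,1]
  e1=[0,1,0] h-->[1,1,0] k-->[0,0,1]
  e2=[0,0,1] h-->[1,0,1] k-->[1,1,1]
  composite₂ = ⟨1 0 1; 0 0 1; 1 1 1⟩
Equal? NO — does not commute

Answer: DOES NOT COMMUTE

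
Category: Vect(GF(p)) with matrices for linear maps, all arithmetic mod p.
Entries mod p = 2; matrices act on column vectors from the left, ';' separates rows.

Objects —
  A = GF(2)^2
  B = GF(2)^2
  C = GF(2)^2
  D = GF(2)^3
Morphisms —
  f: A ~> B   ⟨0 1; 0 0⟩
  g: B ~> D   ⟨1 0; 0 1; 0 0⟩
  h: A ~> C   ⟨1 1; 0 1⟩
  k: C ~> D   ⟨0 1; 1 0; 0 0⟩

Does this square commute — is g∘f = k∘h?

Along f;g (path 1):
  e0=[1,0] f~>[0,0] g~>[0,0,0]
  e1=[0,1] f~>[1,0] g~>[1,0,0]
  ⟦path⟧₁ = ⟨0 1; 0 0; 0 0⟩
Along h;k (path 2):
  e0=[1,0] h~>[1,0] k~>[0,1,0]
  e1=[0,1] h~>[1,1] k~>[1,1,0]
  ⟦path⟧₂ = ⟨0 1; 1 1; 0 0⟩
Equal? differ; not commutative

Answer: DOES NOT COMMUTE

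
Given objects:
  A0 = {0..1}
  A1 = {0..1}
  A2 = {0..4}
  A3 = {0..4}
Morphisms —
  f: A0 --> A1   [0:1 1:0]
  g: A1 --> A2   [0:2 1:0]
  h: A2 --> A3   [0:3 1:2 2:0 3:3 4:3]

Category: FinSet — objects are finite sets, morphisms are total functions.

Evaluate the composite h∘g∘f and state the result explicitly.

  0 f-->1 g-->0 h-->3
  1 f-->0 g-->2 h-->0
composite: [0:3 1:0]

Answer: [0:3 1:0]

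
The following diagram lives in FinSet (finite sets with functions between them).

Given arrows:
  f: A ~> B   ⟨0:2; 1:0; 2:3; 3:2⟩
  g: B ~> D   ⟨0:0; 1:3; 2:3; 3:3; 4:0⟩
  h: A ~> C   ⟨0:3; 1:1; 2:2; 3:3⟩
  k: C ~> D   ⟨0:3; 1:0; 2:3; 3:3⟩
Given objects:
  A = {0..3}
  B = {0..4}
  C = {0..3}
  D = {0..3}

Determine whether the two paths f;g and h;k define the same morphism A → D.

Answer: COMMUTES

Trace:
1) trace f;g:
  0 f~>2 g~>3
  1 f~>0 g~>0
  2 f~>3 g~>3
  3 f~>2 g~>3
  composite₁ = ⟨0:3; 1:0; 2:3; 3:3⟩
2) trace h;k:
  0 h~>3 k~>3
  1 h~>1 k~>0
  2 h~>2 k~>3
  3 h~>3 k~>3
  composite₂ = ⟨0:3; 1:0; 2:3; 3:3⟩
Equal? equal; square commutes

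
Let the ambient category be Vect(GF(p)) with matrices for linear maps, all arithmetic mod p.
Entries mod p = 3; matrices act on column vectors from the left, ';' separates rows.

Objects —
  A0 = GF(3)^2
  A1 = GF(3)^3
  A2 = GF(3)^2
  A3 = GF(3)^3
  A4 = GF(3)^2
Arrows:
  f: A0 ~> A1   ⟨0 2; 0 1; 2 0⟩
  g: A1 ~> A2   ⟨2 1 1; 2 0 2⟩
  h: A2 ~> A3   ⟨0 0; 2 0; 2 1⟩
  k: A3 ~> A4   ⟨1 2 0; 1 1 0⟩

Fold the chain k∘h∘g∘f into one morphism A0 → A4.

  e0=(1,0) f~>(0,0,2) g~>(2,1) h~>(0,1,2) k~>(2,1)
  e1=(0,1) f~>(2,1,0) g~>(2,1) h~>(0,1,2) k~>(2,1)
result: ⟨2 2; 1 1⟩

Answer: ⟨2 2; 1 1⟩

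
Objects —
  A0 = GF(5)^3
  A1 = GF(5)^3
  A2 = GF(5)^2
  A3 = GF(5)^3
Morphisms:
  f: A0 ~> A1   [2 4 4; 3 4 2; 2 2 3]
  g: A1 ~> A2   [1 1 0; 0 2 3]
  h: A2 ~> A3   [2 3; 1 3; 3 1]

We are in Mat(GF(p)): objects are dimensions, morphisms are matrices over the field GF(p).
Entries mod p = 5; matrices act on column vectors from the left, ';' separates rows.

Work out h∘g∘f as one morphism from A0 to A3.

Answer: [1 3 1; 1 0 0; 2 3 1]

Work:
  e0=⟨1,0,0⟩ f~>⟨2,3,2⟩ g~>⟨0,2⟩ h~>⟨1,1,2⟩
  e1=⟨0,1,0⟩ f~>⟨4,4,2⟩ g~>⟨3,4⟩ h~>⟨3,0,3⟩
  e2=⟨0,0,1⟩ f~>⟨4,2,3⟩ g~>⟨1,3⟩ h~>⟨1,0,1⟩
⟦path⟧: [1 3 1; 1 0 0; 2 3 1]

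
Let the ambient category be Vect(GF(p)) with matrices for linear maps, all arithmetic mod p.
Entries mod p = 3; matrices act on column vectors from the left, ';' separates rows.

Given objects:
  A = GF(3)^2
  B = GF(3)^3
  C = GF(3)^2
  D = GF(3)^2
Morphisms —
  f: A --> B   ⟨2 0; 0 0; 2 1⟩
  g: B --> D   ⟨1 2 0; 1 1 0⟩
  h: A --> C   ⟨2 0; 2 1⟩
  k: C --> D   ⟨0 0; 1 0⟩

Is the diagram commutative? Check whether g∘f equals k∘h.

Answer: DOES NOT COMMUTE

Derivation:
1) trace f;g:
  e0=(1,0) f-->(2,0,2) g-->(2,2)
  e1=(0,1) f-->(0,0,1) g-->(0,0)
  ⟦path⟧₁ = ⟨2 0; 2 0⟩
2) trace h;k:
  e0=(1,0) h-->(2,2) k-->(0,2)
  e1=(0,1) h-->(0,1) k-->(0,0)
  ⟦path⟧₂ = ⟨0 0; 2 0⟩
Equal? differ; not commutative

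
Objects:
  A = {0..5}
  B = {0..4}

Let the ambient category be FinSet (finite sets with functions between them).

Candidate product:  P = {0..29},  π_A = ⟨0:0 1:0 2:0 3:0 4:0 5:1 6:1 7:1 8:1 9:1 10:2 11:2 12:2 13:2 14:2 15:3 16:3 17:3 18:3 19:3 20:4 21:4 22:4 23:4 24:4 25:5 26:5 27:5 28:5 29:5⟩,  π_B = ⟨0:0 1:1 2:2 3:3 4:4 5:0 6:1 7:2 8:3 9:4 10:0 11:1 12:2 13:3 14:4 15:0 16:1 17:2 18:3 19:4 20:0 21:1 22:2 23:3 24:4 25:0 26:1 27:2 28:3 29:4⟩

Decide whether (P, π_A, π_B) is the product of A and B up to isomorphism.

Answer: VALID PRODUCT

Work:
|A|·|B| = 6·5 = 30;  |P| = 30
Check the pairing map k ↦ (π_A(k), π_B(k)):
  0 : (0,0)
  1 : (0,1)
  2 : (0,2)
  3 : (0,3)
  4 : (0,4)
  5 : (1,0)
  6 : (1,1)
  7 : (1,2)
  8 : (1,3)
  9 : (1,4)
  10 : (2,0)
  11 : (2,1)
  12 : (2,2)
  13 : (2,3)
  14 : (2,4)
  15 : (3,0)
  16 : (3,1)
  17 : (3,2)
  18 : (3,3)
  19 : (3,4)
  20 : (4,0)
  21 : (4,1)
  22 : (4,2)
  23 : (4,3)
  24 : (4,4)
  25 : (5,0)
  26 : (5,1)
  27 : (5,2)
  28 : (5,3)
  29 : (5,4)
distinct pairs in image: 30 / 30 needed
  → bijection onto A×B; projections well-typed.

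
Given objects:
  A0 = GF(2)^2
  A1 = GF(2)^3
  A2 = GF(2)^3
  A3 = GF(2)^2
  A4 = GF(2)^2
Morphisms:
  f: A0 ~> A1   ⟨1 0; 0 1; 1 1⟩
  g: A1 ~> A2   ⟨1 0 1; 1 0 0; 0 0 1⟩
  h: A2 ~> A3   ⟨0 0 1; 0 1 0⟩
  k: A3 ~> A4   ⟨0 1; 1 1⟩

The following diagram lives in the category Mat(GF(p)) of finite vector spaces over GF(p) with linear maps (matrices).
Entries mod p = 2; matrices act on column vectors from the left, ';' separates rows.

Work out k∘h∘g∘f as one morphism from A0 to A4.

  e0=⟨1,0⟩ f~>⟨1,0,1⟩ g~>⟨0,1,1⟩ h~>⟨1,1⟩ k~>⟨1,0⟩
  e1=⟨0,1⟩ f~>⟨0,1,1⟩ g~>⟨1,0,1⟩ h~>⟨1,0⟩ k~>⟨0,1⟩
composite: ⟨1 0; 0 1⟩

Answer: ⟨1 0; 0 1⟩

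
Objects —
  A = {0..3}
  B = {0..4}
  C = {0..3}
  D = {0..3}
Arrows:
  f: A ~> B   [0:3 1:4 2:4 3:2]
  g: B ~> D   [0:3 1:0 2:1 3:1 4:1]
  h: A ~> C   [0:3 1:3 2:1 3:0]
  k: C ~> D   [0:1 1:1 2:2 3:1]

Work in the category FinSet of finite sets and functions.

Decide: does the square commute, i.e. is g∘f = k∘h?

Answer: COMMUTES

Derivation:
1) trace f;g:
  0 f~>3 g~>1
  1 f~>4 g~>1
  2 f~>4 g~>1
  3 f~>2 g~>1
  ⟦path⟧₁ = [0:1 1:1 2:1 3:1]
2) trace h;k:
  0 h~>3 k~>1
  1 h~>3 k~>1
  2 h~>1 k~>1
  3 h~>0 k~>1
  ⟦path⟧₂ = [0:1 1:1 2:1 3:1]
Equal? same morphism ✓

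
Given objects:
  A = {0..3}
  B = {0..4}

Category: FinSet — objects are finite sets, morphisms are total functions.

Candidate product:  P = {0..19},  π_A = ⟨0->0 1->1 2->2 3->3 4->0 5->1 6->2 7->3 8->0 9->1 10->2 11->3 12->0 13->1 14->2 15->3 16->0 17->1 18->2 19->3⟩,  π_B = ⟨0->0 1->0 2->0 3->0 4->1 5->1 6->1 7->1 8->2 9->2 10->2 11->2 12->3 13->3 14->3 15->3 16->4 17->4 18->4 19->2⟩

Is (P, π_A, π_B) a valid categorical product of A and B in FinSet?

Answer: NOT A VALID PRODUCT — duplicate pair at indices 11,19

Derivation:
|A|·|B| = 4·5 = 20;  |P| = 20
Check the pairing map k ↦ (π_A(k), π_B(k)):
  0 -> (0,0)
  1 -> (1,0)
  2 -> (2,0)
  3 -> (3,0)
  4 -> (0,1)
  5 -> (1,1)
  6 -> (2,1)
  7 -> (3,1)
  8 -> (0,2)
  9 -> (1,2)
  10 -> (2,2)
  11 -> (3,2)
  12 -> (0,3)
  13 -> (1,3)
  14 -> (2,3)
  15 -> (3,3)
  16 -> (0,4)
  17 -> (1,4)
  18 -> (2,4)
  19 -> (3,2)  ✗ repeats pair of k=11
distinct pairs in image: 19 / 20 needed
  → (3,2) hit at k=11 and k=19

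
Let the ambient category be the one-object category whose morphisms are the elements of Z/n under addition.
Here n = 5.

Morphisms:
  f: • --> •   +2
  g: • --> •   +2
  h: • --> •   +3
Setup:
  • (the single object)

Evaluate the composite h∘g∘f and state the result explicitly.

Answer: +2

Trace:
  0 +2≡2 +2≡4 +3≡2  (mod 5)
⟦path⟧: +2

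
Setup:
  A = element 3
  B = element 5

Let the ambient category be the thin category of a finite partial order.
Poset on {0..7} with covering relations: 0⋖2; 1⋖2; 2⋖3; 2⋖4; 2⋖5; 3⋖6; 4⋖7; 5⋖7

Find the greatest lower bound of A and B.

{x : x≤A ∧ x≤B} = {0,1,2}  (A=3, B=5)
  0 ≤ 2
  1 ≤ 2
  2 ≤ 2
glb = 2

Answer: A∧B = 2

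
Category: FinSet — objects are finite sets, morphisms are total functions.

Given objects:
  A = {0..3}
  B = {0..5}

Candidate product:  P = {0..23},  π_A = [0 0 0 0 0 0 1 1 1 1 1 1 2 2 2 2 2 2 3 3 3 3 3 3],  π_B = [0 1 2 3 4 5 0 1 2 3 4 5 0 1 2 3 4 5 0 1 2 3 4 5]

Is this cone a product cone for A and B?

|A|·|B| = 4·6 = 24;  |P| = 24
Check the pairing map k ↦ (π_A(k), π_B(k)):
  0 ↦ (0,0)
  1 ↦ (0,1)
  2 ↦ (0,2)
  3 ↦ (0,3)
  4 ↦ (0,4)
  5 ↦ (0,5)
  6 ↦ (1,0)
  7 ↦ (1,1)
  8 ↦ (1,2)
  9 ↦ (1,3)
  10 ↦ (1,4)
  11 ↦ (1,5)
  12 ↦ (2,0)
  13 ↦ (2,1)
  14 ↦ (2,2)
  15 ↦ (2,3)
  16 ↦ (2,4)
  17 ↦ (2,5)
  18 ↦ (3,0)
  19 ↦ (3,1)
  20 ↦ (3,2)
  21 ↦ (3,3)
  22 ↦ (3,4)
  23 ↦ (3,5)
distinct pairs in image: 24 / 24 needed
  → bijection onto A×B; projections well-typed.

Answer: VALID PRODUCT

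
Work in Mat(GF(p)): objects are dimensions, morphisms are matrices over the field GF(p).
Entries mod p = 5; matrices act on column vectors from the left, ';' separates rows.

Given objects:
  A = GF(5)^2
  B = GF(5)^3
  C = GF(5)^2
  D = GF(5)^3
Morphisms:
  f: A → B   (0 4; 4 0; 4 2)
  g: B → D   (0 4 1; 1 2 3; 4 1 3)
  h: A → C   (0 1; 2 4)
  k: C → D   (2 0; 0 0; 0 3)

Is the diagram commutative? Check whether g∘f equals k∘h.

Answer: COMMUTES

Derivation:
Path 1 = f;g:
  e0=⟨1,0⟩ f→⟨0,4,4⟩ g→⟨0,0,1⟩
  e1=⟨0,1⟩ f→⟨4,0,2⟩ g→⟨2,0,2⟩
  composite₁ = (0 2; 0 0; 1 2)
Path 2 = h;k:
  e0=⟨1,0⟩ h→⟨0,2⟩ k→⟨0,0,1⟩
  e1=⟨0,1⟩ h→⟨1,4⟩ k→⟨2,0,2⟩
  composite₂ = (0 2; 0 0; 1 2)
Equal? equal; square commutes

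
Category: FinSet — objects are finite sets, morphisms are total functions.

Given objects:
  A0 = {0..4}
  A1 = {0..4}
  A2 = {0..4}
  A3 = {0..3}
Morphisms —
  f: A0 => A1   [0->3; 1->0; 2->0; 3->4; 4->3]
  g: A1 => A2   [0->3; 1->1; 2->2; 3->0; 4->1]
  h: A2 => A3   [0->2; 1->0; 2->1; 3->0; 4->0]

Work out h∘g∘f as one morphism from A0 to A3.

  0 f=>3 g=>0 h=>2
  1 f=>0 g=>3 h=>0
  2 f=>0 g=>3 h=>0
  3 f=>4 g=>1 h=>0
  4 f=>3 g=>0 h=>2
result: [0->2; 1->0; 2->0; 3->0; 4->2]

Answer: [0->2; 1->0; 2->0; 3->0; 4->2]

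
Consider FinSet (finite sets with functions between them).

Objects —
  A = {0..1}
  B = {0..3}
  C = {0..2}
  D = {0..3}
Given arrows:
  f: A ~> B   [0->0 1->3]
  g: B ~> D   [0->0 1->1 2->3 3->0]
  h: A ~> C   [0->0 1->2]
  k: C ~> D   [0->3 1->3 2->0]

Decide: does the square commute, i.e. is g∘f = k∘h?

Path 1 = f;g:
  0 f~>0 g~>0
  1 f~>3 g~>0
  composite₁ = [0->0 1->0]
Path 2 = h;k:
  0 h~>0 k~>3
  1 h~>2 k~>0
  composite₂ = [0->3 1->0]
Equal? differ; not commutative

Answer: DOES NOT COMMUTE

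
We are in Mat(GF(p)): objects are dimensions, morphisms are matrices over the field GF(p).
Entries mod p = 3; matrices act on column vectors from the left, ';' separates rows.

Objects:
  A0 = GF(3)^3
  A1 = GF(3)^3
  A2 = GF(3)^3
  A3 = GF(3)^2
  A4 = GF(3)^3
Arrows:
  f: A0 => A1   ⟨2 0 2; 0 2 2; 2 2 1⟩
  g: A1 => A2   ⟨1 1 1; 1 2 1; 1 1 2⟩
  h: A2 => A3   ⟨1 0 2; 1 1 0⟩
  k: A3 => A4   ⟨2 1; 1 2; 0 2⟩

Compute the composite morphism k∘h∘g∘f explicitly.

Answer: ⟨1 0 1; 2 0 2; 1 2 0⟩

Trace:
  e0=⟨1,0,0⟩ f=>⟨2,0,2⟩ g=>⟨1,1,0⟩ h=>⟨1,2⟩ k=>⟨1,2,1⟩
  e1=⟨0,1,0⟩ f=>⟨0,2,2⟩ g=>⟨1,0,0⟩ h=>⟨1,1⟩ k=>⟨0,0,2⟩
  e2=⟨0,0,1⟩ f=>⟨2,2,1⟩ g=>⟨2,1,0⟩ h=>⟨2,0⟩ k=>⟨1,2,0⟩
result: ⟨1 0 1; 2 0 2; 1 2 0⟩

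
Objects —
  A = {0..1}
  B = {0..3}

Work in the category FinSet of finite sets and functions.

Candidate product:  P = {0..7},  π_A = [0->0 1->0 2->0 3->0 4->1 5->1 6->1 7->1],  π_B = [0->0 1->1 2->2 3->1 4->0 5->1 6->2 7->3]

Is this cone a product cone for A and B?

|A|·|B| = 2·4 = 8;  |P| = 8
Check the pairing map k ↦ (π_A(k), π_B(k)):
  0 -> (0,0)
  1 -> (0,1)
  2 -> (0,2)
  3 -> (0,1)  ✗ repeats pair of k=1
  4 -> (1,0)
  5 -> (1,1)
  6 -> (1,2)
  7 -> (1,3)
distinct pairs in image: 7 / 8 needed
  → (0,1) hit at k=1 and k=3

Answer: NOT A VALID PRODUCT — duplicate pair at indices 1,3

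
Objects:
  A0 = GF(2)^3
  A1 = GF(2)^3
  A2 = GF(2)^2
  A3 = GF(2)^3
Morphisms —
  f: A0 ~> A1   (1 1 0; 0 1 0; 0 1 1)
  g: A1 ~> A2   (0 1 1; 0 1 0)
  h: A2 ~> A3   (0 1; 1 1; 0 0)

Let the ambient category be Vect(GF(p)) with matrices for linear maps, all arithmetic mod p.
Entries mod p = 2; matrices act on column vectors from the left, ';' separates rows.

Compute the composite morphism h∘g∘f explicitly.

  e0=[1,0,0] f~>[1,0,0] g~>[0,0] h~>[0,0,0]
  e1=[0,1,0] f~>[1,1,1] g~>[0,1] h~>[1,1,0]
  e2=[0,0,1] f~>[0,0,1] g~>[1,0] h~>[0,1,0]
result: (0 1 0; 0 1 1; 0 0 0)

Answer: (0 1 0; 0 1 1; 0 0 0)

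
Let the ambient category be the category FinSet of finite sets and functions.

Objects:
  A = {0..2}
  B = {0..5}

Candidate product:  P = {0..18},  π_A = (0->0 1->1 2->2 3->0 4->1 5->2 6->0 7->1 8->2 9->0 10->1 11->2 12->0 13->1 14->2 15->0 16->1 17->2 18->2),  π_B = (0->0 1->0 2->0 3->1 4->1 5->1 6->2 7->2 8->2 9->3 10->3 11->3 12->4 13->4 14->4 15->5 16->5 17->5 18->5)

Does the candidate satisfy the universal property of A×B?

|A|·|B| = 3·6 = 18;  |P| = 19
  → cardinalities differ; no bijection possible.

Answer: NOT A VALID PRODUCT — |P|=19 ≠ |A|·|B|=18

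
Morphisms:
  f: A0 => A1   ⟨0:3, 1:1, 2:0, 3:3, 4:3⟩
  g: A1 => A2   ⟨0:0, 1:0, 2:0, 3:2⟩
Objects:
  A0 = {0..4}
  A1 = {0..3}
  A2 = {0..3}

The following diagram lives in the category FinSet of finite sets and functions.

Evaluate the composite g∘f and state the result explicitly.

Answer: ⟨0:2, 1:0, 2:0, 3:2, 4:2⟩

Derivation:
  0 f=>3 g=>2
  1 f=>1 g=>0
  2 f=>0 g=>0
  3 f=>3 g=>2
  4 f=>3 g=>2
composite: ⟨0:2, 1:0, 2:0, 3:2, 4:2⟩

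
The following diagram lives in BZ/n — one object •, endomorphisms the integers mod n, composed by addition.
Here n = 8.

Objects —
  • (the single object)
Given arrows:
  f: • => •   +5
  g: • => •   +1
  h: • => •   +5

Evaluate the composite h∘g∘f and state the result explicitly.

  0 +5≡5 +1≡6 +5≡3  (mod 8)
result: +3

Answer: +3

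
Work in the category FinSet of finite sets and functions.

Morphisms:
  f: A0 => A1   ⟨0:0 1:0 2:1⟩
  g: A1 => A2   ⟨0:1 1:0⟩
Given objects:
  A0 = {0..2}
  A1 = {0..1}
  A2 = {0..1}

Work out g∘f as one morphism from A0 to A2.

Answer: ⟨0:1 1:1 2:0⟩

Work:
  0 f=>0 g=>1
  1 f=>0 g=>1
  2 f=>1 g=>0
result: ⟨0:1 1:1 2:0⟩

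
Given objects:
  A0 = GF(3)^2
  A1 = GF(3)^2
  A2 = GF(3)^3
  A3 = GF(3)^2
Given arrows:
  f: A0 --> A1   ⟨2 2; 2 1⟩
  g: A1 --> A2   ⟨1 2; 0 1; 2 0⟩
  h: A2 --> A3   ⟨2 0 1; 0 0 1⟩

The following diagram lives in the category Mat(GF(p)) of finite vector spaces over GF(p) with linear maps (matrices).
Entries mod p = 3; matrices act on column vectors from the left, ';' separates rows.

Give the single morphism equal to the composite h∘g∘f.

Answer: ⟨1 0; 1 1⟩

Trace:
  e0=[1,0] f-->[2,2] g-->[0,2,1] h-->[1,1]
  e1=[0,1] f-->[2,1] g-->[1,1,1] h-->[0,1]
composite: ⟨1 0; 1 1⟩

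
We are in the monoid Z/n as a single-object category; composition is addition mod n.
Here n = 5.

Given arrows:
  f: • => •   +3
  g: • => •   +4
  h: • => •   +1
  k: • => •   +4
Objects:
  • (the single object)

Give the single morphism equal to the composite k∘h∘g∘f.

Answer: +2

Work:
  0 +3≡3 +4≡2 +1≡3 +4≡2  (mod 5)
result: +2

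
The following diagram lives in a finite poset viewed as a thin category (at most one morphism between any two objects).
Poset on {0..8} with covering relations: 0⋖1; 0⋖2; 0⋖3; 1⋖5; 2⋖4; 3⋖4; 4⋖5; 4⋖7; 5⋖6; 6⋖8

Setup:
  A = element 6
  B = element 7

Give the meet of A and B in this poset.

{x : x⊑A ∧ x⊑B} = {0,2,3,4}  (A=6, B=7)
  0 ⊑ 4
  2 ⊑ 4
  3 ⊑ 4
  4 ⊑ 4
glb = 4

Answer: A∧B = 4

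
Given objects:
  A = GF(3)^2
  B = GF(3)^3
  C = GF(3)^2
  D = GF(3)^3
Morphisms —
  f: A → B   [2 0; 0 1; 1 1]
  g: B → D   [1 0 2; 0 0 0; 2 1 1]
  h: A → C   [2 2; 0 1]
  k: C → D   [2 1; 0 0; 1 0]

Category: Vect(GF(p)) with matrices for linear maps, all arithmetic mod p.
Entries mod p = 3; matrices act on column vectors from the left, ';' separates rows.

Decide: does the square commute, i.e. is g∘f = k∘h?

Answer: COMMUTES

Trace:
1) trace f;g:
  e0=[1,0] f→[2,0,1] g→[1,0,2]
  e1=[0,1] f→[0,1,1] g→[2,0,2]
  ⟦path⟧₁ = [1 2; 0 0; 2 2]
2) trace h;k:
  e0=[1,0] h→[2,0] k→[1,0,2]
  e1=[0,1] h→[2,1] k→[2,0,2]
  ⟦path⟧₂ = [1 2; 0 0; 2 2]
Equal? equal; square commutes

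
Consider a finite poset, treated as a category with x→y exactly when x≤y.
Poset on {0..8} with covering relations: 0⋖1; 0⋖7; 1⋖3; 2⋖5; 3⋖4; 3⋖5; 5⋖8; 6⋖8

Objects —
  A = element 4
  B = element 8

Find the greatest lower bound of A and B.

Answer: A∧B = 3

Work:
Common predecessors of 4,8: {0,1,3}
  0 ⊑ 3
  1 ⊑ 3
  3 ⊑ 3
glb = 3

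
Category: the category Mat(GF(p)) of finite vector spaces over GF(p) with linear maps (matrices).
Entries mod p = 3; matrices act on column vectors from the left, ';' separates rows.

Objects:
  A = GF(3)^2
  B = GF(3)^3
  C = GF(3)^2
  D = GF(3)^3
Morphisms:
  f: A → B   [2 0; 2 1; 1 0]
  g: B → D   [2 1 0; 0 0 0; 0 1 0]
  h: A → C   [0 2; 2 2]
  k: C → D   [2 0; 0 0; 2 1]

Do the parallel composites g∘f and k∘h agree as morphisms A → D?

Answer: DOES NOT COMMUTE

Work:
1) trace f;g:
  e0=⟨1,0⟩ f→⟨2,2,1⟩ g→⟨0,0,2⟩
  e1=⟨0,1⟩ f→⟨0,1,0⟩ g→⟨1,0,1⟩
  composite₁ = [0 1; 0 0; 2 1]
2) trace h;k:
  e0=⟨1,0⟩ h→⟨0,2⟩ k→⟨0,0,2⟩
  e1=⟨0,1⟩ h→⟨2,2⟩ k→⟨1,0,0⟩
  composite₂ = [0 1; 0 0; 2 0]
Equal? distinct morphisms ✗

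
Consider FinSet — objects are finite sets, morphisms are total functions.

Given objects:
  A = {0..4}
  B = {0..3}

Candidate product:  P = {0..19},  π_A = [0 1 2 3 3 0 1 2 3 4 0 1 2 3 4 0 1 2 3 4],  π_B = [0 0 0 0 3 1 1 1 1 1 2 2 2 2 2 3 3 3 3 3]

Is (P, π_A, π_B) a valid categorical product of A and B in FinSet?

Answer: NOT A VALID PRODUCT — duplicate pair at indices 18,4

Derivation:
|A|·|B| = 5·4 = 20;  |P| = 20
Check the pairing map k ↦ (π_A(k), π_B(k)):
  0 : (0,0)
  1 : (1,0)
  2 : (2,0)
  3 : (3,0)
  4 : (3,3)
  5 : (0,1)
  6 : (1,1)
  7 : (2,1)
  8 : (3,1)
  9 : (4,1)
  10 : (0,2)
  11 : (1,2)
  12 : (2,2)
  13 : (3,2)
  14 : (4,2)
  15 : (0,3)
  16 : (1,3)
  17 : (2,3)
  18 : (3,3)  ✗ repeats pair of k=4
  19 : (4,3)
distinct pairs in image: 19 / 20 needed
  → (3,3) hit at k=4 and k=18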